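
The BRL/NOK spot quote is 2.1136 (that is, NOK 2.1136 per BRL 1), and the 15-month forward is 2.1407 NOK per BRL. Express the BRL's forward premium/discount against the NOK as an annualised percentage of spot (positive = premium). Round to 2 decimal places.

+1.03%

T = 15/12 years.
(F − S)/S = (2.1407 − 2.1136)/2.1136 = 0.0128217.
Per annum: 0.0128217 / (15/12) = 0.010257 = 1.03%.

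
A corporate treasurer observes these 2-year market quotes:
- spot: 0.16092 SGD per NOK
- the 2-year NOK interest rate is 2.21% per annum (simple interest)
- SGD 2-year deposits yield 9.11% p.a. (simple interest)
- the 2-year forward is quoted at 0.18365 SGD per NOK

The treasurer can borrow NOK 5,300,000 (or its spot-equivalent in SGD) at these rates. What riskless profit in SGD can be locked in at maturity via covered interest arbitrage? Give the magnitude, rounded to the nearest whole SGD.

SGD 8,097

T = 2 years.
Route A — deposit NOK, sell forward: 5,300,000 × 1.044200 × 0.18365 = SGD 1,016,366.85.
Route B — convert at spot, deposit SGD: 5,300,000 × 0.16092 × 1.182200 = SGD 1,008,270.01.
The quoted forward overvalues NOK, so borrow SGD, buy NOK at spot, deposit the NOK at 2.21%, and sell the proceeds forward at 0.18365.
Profit = 1,016,366.85 − 1,008,270.01 = SGD 8,097.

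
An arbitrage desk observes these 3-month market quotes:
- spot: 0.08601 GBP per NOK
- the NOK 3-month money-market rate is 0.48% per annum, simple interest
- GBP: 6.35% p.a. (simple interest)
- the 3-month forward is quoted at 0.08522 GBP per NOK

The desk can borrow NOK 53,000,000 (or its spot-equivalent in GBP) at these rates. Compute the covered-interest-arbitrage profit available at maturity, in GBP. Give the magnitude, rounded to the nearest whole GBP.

GBP 108,817

T = 3/12 years.
Keep in NOK, deliver into the forward: 53,000,000·1.001200·0.08522 = GBP 4,522,079.99.
Swap to GBP now, deposit: 53,000,000·0.08601·1.015875 = GBP 4,630,896.66.
The quoted forward undervalues NOK, so borrow NOK, convert to GBP at spot, deposit the GBP at 6.35%, and buy NOK forward at 0.08522 to cover the loan.
The gap between the two covered legs is GBP 108,817.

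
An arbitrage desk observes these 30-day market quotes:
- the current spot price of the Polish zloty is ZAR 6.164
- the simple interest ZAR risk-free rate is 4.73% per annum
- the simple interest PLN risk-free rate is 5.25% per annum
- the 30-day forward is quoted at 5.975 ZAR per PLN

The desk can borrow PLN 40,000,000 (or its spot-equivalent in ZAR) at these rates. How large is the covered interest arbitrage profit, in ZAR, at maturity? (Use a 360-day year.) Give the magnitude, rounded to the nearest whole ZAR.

ZAR 7,486,232

T = 30/360 years.
Route A — deposit PLN, sell forward: 40,000,000 × 1.004375 × 5.975 = ZAR 240,045,625.00.
Route B — convert at spot, deposit ZAR: 40,000,000 × 6.164 × 1.00394166667 = ZAR 247,531,857.33.
The quoted forward undervalues PLN, so borrow PLN, convert to ZAR at spot, deposit the ZAR at 4.73%, and buy PLN forward at 5.975 to cover the loan.
Profit = 247,531,857.33 − 240,045,625.00 = ZAR 7,486,232.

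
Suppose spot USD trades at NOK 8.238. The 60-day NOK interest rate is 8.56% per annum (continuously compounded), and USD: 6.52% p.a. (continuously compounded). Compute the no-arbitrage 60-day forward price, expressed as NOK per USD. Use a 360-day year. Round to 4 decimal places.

T = 60/360 years.
NOK growth factor: e^(0.0856×60/360) = 1.0143689.
Growth of 1 USD over T: e^(0.0652×60/360) = 1.0109259.
So F = 8.238 × 1.0143689 / 1.0109259 = 8.266057 (NOK/USD).

8.2661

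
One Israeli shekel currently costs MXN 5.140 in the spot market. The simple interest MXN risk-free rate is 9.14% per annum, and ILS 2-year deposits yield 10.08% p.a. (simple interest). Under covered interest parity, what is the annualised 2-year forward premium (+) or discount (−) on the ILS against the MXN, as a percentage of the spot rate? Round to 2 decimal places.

T = 2 years.
F = S · g_MXN/g_ILS = 5.14 × 1.182800/1.201600 = 5.059581.
Annualised premium = (F − S)/S × (1/T) = (5.059581 − 5.14)/5.14 ÷ 2 = -0.78%.

-0.78%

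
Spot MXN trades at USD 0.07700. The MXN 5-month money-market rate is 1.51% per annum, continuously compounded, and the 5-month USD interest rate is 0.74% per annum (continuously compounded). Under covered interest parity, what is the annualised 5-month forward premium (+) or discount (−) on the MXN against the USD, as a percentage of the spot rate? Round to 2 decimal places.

T = 5/12 years.
No-arbitrage forward: 0.077 × 1.0030881 / 1.0063115 = 0.07675335 USD/MXN.
(F − S)/S ÷ T = (0.07675335 − 0.077)/0.077/(5/12) = -0.007688 → -0.77%.

-0.77%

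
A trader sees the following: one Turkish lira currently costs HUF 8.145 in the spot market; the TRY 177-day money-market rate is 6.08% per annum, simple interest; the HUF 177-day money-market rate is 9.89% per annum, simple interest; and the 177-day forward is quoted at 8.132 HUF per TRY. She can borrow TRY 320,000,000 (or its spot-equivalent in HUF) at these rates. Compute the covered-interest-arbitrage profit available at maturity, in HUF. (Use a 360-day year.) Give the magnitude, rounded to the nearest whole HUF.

HUF 53,108,744

T = 177/360 years.
Invest the TRY and cover forward: 320,000,000 × 1.029893333333 × 8.132 = HUF 2,680,029,627.73.
Convert at spot and invest in HUF: 320,000,000 × 8.145 × 1.048625833333 = HUF 2,733,138,372.00.
The quoted forward undervalues TRY, so borrow TRY, convert to HUF at spot, deposit the HUF at 9.89%, and buy TRY forward at 8.132 to cover the loan.
The gap between the two covered legs is HUF 53,108,744.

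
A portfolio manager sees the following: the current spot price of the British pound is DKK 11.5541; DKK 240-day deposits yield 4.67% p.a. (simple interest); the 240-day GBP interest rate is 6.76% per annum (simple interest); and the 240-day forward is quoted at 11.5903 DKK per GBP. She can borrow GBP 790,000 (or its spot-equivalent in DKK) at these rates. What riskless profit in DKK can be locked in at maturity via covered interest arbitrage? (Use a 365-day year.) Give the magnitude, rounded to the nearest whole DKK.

DKK 155,307

T = 240/365 years.
Invest the GBP and cover forward: 790,000 × 1.044449315 × 11.5903 = DKK 9,563,329.91.
Convert at spot and invest in DKK: 790,000 × 11.5541 × 1.030706849 = DKK 9,408,023.10.
The quoted forward overvalues GBP, so borrow DKK, buy GBP at spot, deposit the GBP at 6.76%, and sell the proceeds forward at 11.5903.
Arbitrage profit = |9,563,329.91 − 9,408,023.10| = DKK 155,307.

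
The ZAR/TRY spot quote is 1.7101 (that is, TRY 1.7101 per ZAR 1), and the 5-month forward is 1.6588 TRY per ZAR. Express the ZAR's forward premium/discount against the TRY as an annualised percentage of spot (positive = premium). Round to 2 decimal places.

T = 5/12 years.
Period premium: (1.6588 − 1.7101)/1.7101 = -0.0299982.
Annualise by dividing by T: -0.0299982 / (5/12) = -0.071996 → -7.20%.

-7.20%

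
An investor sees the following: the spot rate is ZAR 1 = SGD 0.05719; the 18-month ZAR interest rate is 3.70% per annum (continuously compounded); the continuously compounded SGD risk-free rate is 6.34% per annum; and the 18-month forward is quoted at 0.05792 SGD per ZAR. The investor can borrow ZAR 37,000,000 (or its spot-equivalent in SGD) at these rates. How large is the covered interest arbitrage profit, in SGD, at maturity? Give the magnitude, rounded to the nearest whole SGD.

T = 18/12 years.
Invest the ZAR and cover forward: 37,000,000 × 1.057069017 × 0.05792 = SGD 2,265,341.19.
Convert at spot and invest in SGD: 37,000,000 × 0.05719 × 1.099768827 = SGD 2,327,143.83.
The quoted forward undervalues ZAR, so borrow ZAR, convert to SGD at spot, deposit the SGD at 6.34%, and buy ZAR forward at 0.05792 to cover the loan.
Profit = 2,327,143.83 − 2,265,341.19 = SGD 61,803.

SGD 61,803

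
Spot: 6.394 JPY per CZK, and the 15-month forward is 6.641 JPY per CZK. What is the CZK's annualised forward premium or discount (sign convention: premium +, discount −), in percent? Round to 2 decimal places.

+3.09%

T = 15/12 years.
CZK trades forward at +3.86300% vs spot over the period.
×(1/T) gives 3.09% p.a.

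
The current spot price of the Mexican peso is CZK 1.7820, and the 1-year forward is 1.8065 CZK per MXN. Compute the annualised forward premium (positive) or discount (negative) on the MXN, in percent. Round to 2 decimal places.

T = 1 year.
(F − S)/S = (1.8065 − 1.782)/1.782 = 0.0137486.
Per annum: 0.0137486 / 1 = 0.013749 = 1.37%.

+1.37%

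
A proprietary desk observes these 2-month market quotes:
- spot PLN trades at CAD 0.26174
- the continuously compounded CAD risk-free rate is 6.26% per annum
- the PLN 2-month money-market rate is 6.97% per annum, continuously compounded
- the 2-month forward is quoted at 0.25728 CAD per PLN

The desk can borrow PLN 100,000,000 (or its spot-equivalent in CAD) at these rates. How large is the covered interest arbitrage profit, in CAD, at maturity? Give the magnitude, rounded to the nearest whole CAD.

T = 2/12 years.
Keep in PLN, deliver into the forward: 100,000,000·1.0116844022·0.25728 = CAD 26,028,616.30.
Swap to CAD now, deposit: 100,000,000·0.26174·1.0104879503 = CAD 26,448,511.61.
The quoted forward undervalues PLN, so borrow PLN, convert to CAD at spot, deposit the CAD at 6.26%, and buy PLN forward at 0.25728 to cover the loan.
Profit = 26,448,511.61 − 26,028,616.30 = CAD 419,895.

CAD 419,895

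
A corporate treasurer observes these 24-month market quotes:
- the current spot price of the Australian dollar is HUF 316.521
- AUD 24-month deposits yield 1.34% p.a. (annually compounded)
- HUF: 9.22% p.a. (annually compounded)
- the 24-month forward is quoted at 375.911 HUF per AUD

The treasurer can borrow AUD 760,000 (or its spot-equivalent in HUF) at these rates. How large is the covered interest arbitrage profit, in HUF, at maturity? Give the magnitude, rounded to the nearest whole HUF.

T = 2 years.
Keep in AUD, deliver into the forward: 760,000·1.02697956·375.911 = HUF 293,400,214.17.
Swap to HUF now, deposit: 760,000·316.521·1.19290084 = HUF 286,959,406.75.
The quoted forward overvalues AUD, so borrow HUF, buy AUD at spot, deposit the AUD at 1.34%, and sell the proceeds forward at 375.911.
The gap between the two covered legs is HUF 6,440,807.

HUF 6,440,807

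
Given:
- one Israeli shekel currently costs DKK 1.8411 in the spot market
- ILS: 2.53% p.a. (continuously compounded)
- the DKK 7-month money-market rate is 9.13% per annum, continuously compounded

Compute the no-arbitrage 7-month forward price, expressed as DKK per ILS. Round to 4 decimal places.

1.9134

T = 7/12 years.
DKK growth factor: e^(0.0913×7/12) = 1.0547021.
ILS accumulates by e^(0.0253×7/12) = 1.0148678.
Forward (DKK per ILS) = 1.8411 × 1.0547021 / 1.0148678 = 1.913365.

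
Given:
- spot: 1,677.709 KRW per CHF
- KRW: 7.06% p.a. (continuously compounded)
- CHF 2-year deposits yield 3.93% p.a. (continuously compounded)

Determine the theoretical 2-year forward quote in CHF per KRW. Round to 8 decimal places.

0.00055988

T = 2 years.
KRW accumulates by e^(0.0706×2) = 1.151655.
Growth of 1 CHF over T: e^(0.0393×2) = 1.0817715.
So F = 1677.709 × 1.151655 / 1.0817715 = 1786.091 (KRW/CHF).
Quoted the other way: 1/1786.091 = 0.00055988 CHF per KRW.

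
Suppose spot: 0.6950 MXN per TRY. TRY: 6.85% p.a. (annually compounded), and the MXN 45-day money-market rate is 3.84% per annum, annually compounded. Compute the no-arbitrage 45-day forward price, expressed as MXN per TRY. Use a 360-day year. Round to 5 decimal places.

0.69252

T = 45/360 years.
MXN growth factor: (1 + 0.0384)^(45/360) = 1.0047212.
Growth of 1 TRY over T: (1 + 0.0685)^(45/360) = 1.0083164.
Forward (MXN per TRY) = 0.695 × 1.0047212 / 1.0083164 = 0.6925219.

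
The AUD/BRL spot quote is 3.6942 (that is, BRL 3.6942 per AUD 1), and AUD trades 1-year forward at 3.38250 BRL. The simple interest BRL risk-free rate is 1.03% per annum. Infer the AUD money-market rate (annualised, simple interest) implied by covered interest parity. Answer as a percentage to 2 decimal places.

10.34%

T = 1 year.
By CIP, F/S equals the BRL-to-AUD growth ratio: 3.3825/3.6942 = 0.9156245.
The BRL side grows by 1 + 0.0103×1 = 1.010300.
So the AUD growth factor = 1.1033999.
r = (1.1033999 − 1)/1 = 0.103400 → 10.34%.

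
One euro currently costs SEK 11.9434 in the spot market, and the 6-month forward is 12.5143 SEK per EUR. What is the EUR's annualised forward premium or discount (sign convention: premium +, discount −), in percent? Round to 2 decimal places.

+9.56%

T = 6/12 years.
EUR trades forward at +4.78005% vs spot over the period.
Per annum: 0.0478005 / (6/12) = 0.095601 = 9.56%.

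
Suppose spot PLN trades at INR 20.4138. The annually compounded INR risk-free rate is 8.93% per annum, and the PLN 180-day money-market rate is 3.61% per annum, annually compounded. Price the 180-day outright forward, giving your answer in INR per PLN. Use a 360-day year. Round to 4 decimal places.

T = 180/360 years.
Growth of 1 INR over T: (1 + 0.0893)^(180/360) = 1.04369536.
PLN growth factor: (1 + 0.0361)^(180/360) = 1.01788997.
Forward (INR per PLN) = 20.4138 × 1.04369536 / 1.01788997 = 20.931328.

20.9313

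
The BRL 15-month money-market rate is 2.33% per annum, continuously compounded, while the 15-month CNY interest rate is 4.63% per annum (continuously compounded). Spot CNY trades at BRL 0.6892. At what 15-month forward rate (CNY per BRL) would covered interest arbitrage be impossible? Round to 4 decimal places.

1.4933

T = 15/12 years.
BRL growth factor: e^(0.0233×15/12) = 1.0295533.
CNY accumulates by e^(0.0463×15/12) = 1.0595825.
Forward (BRL per CNY) = 0.6892 × 1.0295533 / 1.0595825 = 0.6696677.
Quoted the other way: 1/0.6696677 = 1.4933 CNY per BRL.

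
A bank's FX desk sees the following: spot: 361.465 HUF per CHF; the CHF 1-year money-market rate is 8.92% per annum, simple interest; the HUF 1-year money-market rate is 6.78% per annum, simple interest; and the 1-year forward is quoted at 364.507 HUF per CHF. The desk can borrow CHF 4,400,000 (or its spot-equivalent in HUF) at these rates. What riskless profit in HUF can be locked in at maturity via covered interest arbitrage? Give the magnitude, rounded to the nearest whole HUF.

T = 1 year.
Keep in CHF, deliver into the forward: 4,400,000·1.089200·364.507 = HUF 1,746,892,507.36.
Swap to HUF now, deposit: 4,400,000·361.465·1.067800 = HUF 1,698,278,238.80.
The quoted forward overvalues CHF, so borrow HUF, buy CHF at spot, deposit the CHF at 8.92%, and sell the proceeds forward at 364.507.
The gap between the two covered legs is HUF 48,614,269.

HUF 48,614,269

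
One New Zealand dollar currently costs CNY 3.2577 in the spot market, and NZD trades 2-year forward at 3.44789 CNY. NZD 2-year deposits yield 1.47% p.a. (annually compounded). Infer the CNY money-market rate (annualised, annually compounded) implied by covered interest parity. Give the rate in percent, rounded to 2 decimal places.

T = 2 years.
CIP gives F = S · g_CNY/g_NZD, so g_CNY/g_NZD = 3.44789/3.2577 = 1.0583817.
NZD growth factor: (1 + 0.0147)^2 = 1.0296161.
Hence g_CNY = 1.0897268.
Annualise: 1.0897268^(1/2) − 1 = 0.043900 = 4.39%.

4.39%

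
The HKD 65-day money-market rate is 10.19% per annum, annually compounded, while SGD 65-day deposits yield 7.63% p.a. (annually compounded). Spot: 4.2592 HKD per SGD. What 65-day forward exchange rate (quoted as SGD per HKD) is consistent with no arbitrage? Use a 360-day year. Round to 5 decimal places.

0.23379

T = 65/360 years.
HKD accumulates by (1 + 0.1019)^(65/360) = 1.0176748.
SGD growth factor: (1 + 0.0763)^(65/360) = 1.0133646.
CIP: F = S · (grow HKD)/(grow SGD) = 4.2592 × 1.0176748/1.0133646 = 4.277316 HKD per SGD.
Invert for SGD per HKD: 1 / 4.277316 = 0.23379.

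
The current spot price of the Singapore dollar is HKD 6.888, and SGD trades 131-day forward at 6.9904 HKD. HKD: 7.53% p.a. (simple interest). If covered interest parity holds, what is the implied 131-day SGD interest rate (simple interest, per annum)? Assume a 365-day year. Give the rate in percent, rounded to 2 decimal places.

3.34%

T = 131/365 years.
By CIP, F/S equals the HKD-to-SGD growth ratio: 6.9904/6.888 = 1.0148664.
HKD growth factor: 1 + 0.0753×131/365 = 1.0270255.
That pins the SGD growth at 1.011981.
r = (1.011981 − 1)/(131/365) = 0.033382 → 3.34%.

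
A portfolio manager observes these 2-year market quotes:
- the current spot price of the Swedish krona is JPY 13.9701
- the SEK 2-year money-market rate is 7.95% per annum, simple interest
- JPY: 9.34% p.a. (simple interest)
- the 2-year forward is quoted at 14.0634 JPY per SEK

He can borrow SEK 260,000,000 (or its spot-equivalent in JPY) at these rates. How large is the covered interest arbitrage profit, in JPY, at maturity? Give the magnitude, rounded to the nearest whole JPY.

T = 2 years.
Invest the SEK and cover forward: 260,000,000 × 1.159000 × 14.0634 = JPY 4,237,864,956.00.
Convert at spot and invest in JPY: 260,000,000 × 13.9701 × 1.186800 = JPY 4,310,725,816.80.
The quoted forward undervalues SEK, so borrow SEK, convert to JPY at spot, deposit the JPY at 9.34%, and buy SEK forward at 14.0634 to cover the loan.
Profit = 4,310,725,816.80 − 4,237,864,956.00 = JPY 72,860,861.

JPY 72,860,861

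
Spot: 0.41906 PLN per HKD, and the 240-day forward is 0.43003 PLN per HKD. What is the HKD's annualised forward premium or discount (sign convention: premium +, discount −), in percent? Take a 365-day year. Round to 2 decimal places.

T = 240/365 years.
HKD trades forward at +2.61776% vs spot over the period.
Annualise by dividing by T: 0.0261776 / (240/365) = 0.039812 → 3.98%.

+3.98%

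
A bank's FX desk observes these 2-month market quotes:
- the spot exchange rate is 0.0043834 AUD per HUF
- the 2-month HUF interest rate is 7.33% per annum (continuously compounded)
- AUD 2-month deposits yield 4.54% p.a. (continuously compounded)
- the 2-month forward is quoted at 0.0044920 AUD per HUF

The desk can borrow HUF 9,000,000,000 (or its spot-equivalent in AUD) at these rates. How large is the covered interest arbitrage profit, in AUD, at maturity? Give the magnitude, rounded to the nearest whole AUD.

AUD 1,174,683

T = 2/12 years.
Keep in HUF, deliver into the forward: 9,000,000,000·1.012291595·0.0044920 = AUD 40,924,924.60.
Swap to AUD now, deposit: 9,000,000,000·0.0043834·1.0075953662 = AUD 39,750,241.75.
The quoted forward overvalues HUF, so borrow AUD, buy HUF at spot, deposit the HUF at 7.33%, and sell the proceeds forward at 0.0044920.
Arbitrage profit = |40,924,924.60 − 39,750,241.75| = AUD 1,174,683.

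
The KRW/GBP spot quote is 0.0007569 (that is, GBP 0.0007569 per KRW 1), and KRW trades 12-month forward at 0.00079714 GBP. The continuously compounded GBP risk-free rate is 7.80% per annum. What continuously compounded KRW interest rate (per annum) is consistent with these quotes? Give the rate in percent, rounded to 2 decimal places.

2.62%

T = 1 year.
CIP gives F = S · g_GBP/g_KRW, so g_GBP/g_KRW = 0.00079714/0.0007569 = 1.0531642.
GBP growth factor: e^(0.0780×1) = 1.0811227.
That pins the KRW growth at 1.0265471.
r = ln(1.0265471)/1 = 0.026201 → 2.62%.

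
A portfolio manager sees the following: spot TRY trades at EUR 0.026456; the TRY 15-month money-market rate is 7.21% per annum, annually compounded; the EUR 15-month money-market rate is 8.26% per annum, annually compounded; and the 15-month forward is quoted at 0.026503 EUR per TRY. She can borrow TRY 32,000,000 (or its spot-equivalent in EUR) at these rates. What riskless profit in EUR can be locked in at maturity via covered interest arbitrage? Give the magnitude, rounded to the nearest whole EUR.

T = 15/12 years.
Route A — deposit TRY, sell forward: 32,000,000 × 1.09092306 × 0.026503 = EUR 925,207.48.
Route B — convert at spot, deposit EUR: 32,000,000 × 0.026456 × 1.1042948 = EUR 934,887.14.
The quoted forward undervalues TRY, so borrow TRY, convert to EUR at spot, deposit the EUR at 8.26%, and buy TRY forward at 0.026503 to cover the loan.
The gap between the two covered legs is EUR 9,680.

EUR 9,680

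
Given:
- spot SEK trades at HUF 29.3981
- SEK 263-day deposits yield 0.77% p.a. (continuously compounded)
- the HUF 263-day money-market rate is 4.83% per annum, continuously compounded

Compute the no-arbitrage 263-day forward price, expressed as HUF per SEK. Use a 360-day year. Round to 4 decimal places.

30.2831

T = 263/360 years.
HUF accumulates by e^(0.0483×263/360) = 1.03591577.
SEK accumulates by e^(0.0077×263/360) = 1.00564113.
CIP: F = S · (grow HUF)/(grow SEK) = 29.3981 × 1.03591577/1.00564113 = 30.283124 HUF per SEK.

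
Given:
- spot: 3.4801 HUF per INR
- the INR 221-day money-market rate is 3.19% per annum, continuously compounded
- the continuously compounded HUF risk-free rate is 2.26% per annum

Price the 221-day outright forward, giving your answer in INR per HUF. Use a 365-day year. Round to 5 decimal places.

0.28897

T = 221/365 years.
Growth of 1 HUF over T: e^(0.0226×221/365) = 1.0137779.
INR growth factor: e^(0.0319×221/365) = 1.0195025.
Forward (HUF per INR) = 3.4801 × 1.0137779 / 1.0195025 = 3.460559.
Quoted the other way: 1/3.460559 = 0.28897 INR per HUF.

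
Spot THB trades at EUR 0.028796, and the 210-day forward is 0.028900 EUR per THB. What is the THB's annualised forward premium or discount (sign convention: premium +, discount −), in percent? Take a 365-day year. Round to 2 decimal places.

+0.63%

T = 210/365 years.
Period premium: (0.028900 − 0.028796)/0.028796 = 0.0036116.
×(1/T) gives 0.63% p.a.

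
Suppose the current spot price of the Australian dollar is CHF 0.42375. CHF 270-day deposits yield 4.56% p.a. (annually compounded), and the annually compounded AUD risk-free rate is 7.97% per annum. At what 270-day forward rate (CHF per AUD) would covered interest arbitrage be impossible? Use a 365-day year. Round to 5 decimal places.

0.41381

T = 270/365 years.
CHF growth factor: (1 + 0.0456)^(270/365) = 1.0335351.
Growth of 1 AUD over T: (1 + 0.0797)^(270/365) = 1.0583643.
CIP: F = S · (grow CHF)/(grow AUD) = 0.42375 × 1.0335351/1.0583643 = 0.4138088 CHF per AUD.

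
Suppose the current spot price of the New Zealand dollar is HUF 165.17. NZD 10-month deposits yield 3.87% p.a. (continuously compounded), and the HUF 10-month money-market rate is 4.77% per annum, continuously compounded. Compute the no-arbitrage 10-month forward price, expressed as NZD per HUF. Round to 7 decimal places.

0.0060091

T = 10/12 years.
HUF growth factor: e^(0.0477×10/12) = 1.0405506.
Growth of 1 NZD over T: e^(0.0387×10/12) = 1.0327757.
So F = 165.17 × 1.0405506 / 1.0327757 = 166.4134 (HUF/NZD).
Invert for NZD per HUF: 1 / 166.4134 = 0.0060091.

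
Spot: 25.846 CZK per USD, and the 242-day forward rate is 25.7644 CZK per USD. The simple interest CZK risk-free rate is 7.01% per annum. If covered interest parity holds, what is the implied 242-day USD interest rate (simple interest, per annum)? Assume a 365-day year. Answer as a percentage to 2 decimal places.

T = 242/365 years.
By CIP, F/S equals the CZK-to-USD growth ratio: 25.7644/25.846 = 0.9968428.
The CZK side grows by 1 + 0.0701×242/365 = 1.0464773.
Hence g_USD = 1.0497917.
(1.0497917 − 1)/T = 0.075099, i.e. 7.51%.

7.51%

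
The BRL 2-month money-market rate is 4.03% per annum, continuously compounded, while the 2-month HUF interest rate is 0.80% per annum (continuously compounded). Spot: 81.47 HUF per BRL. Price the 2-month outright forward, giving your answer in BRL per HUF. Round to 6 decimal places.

0.012341

T = 2/12 years.
HUF accumulates by e^(0.0080×2/12) = 1.0013342.
BRL growth factor: e^(0.0403×2/12) = 1.0067393.
CIP: F = S · (grow HUF)/(grow BRL) = 81.47 × 1.0013342/1.0067393 = 81.03259 HUF per BRL.
Quoted the other way: 1/81.03259 = 0.012341 BRL per HUF.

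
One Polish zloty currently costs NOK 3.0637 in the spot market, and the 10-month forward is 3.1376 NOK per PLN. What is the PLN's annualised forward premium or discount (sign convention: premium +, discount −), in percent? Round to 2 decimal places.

T = 10/12 years.
PLN trades forward at +2.41212% vs spot over the period.
Annualise by dividing by T: 0.0241212 / (10/12) = 0.028945 → 2.89%.

+2.89%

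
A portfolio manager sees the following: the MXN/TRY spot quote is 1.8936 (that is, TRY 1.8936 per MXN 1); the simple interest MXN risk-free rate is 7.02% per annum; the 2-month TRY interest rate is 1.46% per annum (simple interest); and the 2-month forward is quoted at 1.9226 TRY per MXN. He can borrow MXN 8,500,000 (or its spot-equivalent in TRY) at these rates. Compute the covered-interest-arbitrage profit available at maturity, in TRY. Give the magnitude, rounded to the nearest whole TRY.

TRY 398,537

T = 2/12 years.
Keep in MXN, deliver into the forward: 8,500,000·1.011700·1.9226 = TRY 16,533,302.57.
Swap to TRY now, deposit: 8,500,000·1.8936·1.0024333333 = TRY 16,134,765.96.
The quoted forward overvalues MXN, so borrow TRY, buy MXN at spot, deposit the MXN at 7.02%, and sell the proceeds forward at 1.9226.
Arbitrage profit = |16,533,302.57 − 16,134,765.96| = TRY 398,537.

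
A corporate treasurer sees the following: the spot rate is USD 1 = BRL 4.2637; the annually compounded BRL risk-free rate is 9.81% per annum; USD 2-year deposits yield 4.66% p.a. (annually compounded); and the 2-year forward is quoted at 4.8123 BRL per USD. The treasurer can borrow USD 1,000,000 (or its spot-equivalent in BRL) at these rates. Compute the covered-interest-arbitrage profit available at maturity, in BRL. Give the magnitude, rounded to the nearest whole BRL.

BRL 129,986

T = 2 years.
Invest the USD and cover forward: 1,000,000 × 1.09537156 × 4.8123 = BRL 5,271,256.56.
Convert at spot and invest in BRL: 1,000,000 × 4.2637 × 1.20582361 = BRL 5,141,270.13.
The quoted forward overvalues USD, so borrow BRL, buy USD at spot, deposit the USD at 4.66%, and sell the proceeds forward at 4.8123.
Arbitrage profit = |5,271,256.56 − 5,141,270.13| = BRL 129,986.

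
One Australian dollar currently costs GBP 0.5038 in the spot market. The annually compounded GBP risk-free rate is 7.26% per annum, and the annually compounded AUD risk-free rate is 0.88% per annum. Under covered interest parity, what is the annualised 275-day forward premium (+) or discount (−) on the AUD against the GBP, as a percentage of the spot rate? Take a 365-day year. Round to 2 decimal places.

T = 275/365 years.
No-arbitrage forward: 0.5038 × 1.0542232 / 1.006623 = 0.5276232 GBP/AUD.
(F − S)/S ÷ T = (0.5276232 − 0.5038)/0.5038/(275/365) = 0.062763 → 6.28%.

+6.28%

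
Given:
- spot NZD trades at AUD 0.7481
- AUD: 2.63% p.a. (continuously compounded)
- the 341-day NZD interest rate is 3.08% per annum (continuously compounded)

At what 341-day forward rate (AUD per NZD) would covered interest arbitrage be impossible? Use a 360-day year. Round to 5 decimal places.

T = 341/360 years.
AUD accumulates by e^(0.0263×341/360) = 1.0252248.
NZD growth factor: e^(0.0308×341/360) = 1.0296042.
CIP: F = S · (grow AUD)/(grow NZD) = 0.7481 × 1.0252248/1.0296042 = 0.7449180 AUD per NZD.

0.74492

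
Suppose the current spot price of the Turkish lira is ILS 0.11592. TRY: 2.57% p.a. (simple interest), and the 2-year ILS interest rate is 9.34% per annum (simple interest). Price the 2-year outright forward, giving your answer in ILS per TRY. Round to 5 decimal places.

T = 2 years.
ILS growth factor: 1 + 0.0934×2 = 1.186800.
TRY growth factor: 1 + 0.0257×2 = 1.051400.
CIP: F = S · (grow ILS)/(grow TRY) = 0.11592 × 1.186800/1.051400 = 0.1308483 ILS per TRY.

0.13085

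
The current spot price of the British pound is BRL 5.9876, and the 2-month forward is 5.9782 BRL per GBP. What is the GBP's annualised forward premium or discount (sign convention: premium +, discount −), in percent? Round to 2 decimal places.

T = 2/12 years.
Period premium: (5.9782 − 5.9876)/5.9876 = -0.0015699.
Per annum: -0.0015699 / (2/12) = -0.009419 = -0.94%.

-0.94%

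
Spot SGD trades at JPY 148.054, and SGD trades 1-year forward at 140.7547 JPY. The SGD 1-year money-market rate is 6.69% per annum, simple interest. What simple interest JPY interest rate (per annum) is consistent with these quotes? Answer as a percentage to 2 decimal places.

T = 1 year.
By CIP, F/S equals the JPY-to-SGD growth ratio: 140.7547/148.054 = 0.9506984.
The SGD side grows by 1 + 0.0669×1 = 1.066900.
Hence g_JPY = 1.0143001.
(1.0143001 − 1)/T = 0.014300, i.e. 1.43%.

1.43%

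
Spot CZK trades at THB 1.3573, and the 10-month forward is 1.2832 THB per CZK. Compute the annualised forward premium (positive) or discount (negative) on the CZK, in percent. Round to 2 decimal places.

-6.55%

T = 10/12 years.
(F − S)/S = (1.2832 − 1.3573)/1.3573 = -0.0545937.
Per annum: -0.0545937 / (10/12) = -0.065512 = -6.55%.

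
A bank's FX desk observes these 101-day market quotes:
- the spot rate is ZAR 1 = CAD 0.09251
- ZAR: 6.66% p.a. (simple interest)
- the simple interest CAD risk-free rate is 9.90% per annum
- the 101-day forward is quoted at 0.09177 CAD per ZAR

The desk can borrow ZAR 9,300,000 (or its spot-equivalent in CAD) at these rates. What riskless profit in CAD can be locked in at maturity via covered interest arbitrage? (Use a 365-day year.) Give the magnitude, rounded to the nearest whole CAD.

CAD 14,722

T = 101/365 years.
Keep in ZAR, deliver into the forward: 9,300,000·1.01842904·0.09177 = CAD 869,189.47.
Swap to CAD now, deposit: 9,300,000·0.09251·1.02739452 = CAD 883,911.68.
The quoted forward undervalues ZAR, so borrow ZAR, convert to CAD at spot, deposit the CAD at 9.90%, and buy ZAR forward at 0.09177 to cover the loan.
The gap between the two covered legs is CAD 14,722.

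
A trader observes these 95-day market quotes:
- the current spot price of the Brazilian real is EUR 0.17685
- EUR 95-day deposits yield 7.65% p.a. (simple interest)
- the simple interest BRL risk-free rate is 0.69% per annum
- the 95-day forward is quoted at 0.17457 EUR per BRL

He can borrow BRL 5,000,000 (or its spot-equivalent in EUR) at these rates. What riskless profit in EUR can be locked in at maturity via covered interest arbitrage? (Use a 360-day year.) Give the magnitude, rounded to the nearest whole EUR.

T = 95/360 years.
Invest the BRL and cover forward: 5,000,000 × 1.00182083 × 0.17457 = EUR 874,439.31.
Convert at spot and invest in EUR: 5,000,000 × 0.17685 × 1.0201875 = EUR 902,100.80.
The quoted forward undervalues BRL, so borrow BRL, convert to EUR at spot, deposit the EUR at 7.65%, and buy BRL forward at 0.17457 to cover the loan.
Arbitrage profit = |874,439.31 − 902,100.80| = EUR 27,661.

EUR 27,661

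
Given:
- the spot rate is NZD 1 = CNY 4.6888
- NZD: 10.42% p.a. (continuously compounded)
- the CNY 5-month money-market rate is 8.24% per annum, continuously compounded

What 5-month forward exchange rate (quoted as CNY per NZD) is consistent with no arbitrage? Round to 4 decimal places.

4.6464

T = 5/12 years.
CNY growth factor: e^(0.0824×5/12) = 1.0349295.
NZD growth factor: e^(0.1042×5/12) = 1.044373.
Forward (CNY per NZD) = 4.6888 × 1.0349295 / 1.044373 = 4.646403.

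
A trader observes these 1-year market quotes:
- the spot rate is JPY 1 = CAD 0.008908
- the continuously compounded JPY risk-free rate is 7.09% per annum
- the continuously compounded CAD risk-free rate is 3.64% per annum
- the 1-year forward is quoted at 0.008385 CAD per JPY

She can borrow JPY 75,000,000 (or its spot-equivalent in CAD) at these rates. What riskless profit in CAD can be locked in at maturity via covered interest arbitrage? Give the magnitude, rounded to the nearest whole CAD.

T = 1 year.
Keep in JPY, deliver into the forward: 75,000,000·1.07347387·0.008385 = CAD 675,080.88.
Swap to CAD now, deposit: 75,000,000·0.008908·1.03707059 = CAD 692,866.86.
The quoted forward undervalues JPY, so borrow JPY, convert to CAD at spot, deposit the CAD at 3.64%, and buy JPY forward at 0.008385 to cover the loan.
Arbitrage profit = |675,080.88 − 692,866.86| = CAD 17,786.

CAD 17,786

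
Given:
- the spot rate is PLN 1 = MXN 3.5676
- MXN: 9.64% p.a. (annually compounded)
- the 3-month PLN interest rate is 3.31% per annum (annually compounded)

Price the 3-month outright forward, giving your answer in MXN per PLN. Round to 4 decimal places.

3.6210

T = 3/12 years.
Growth of 1 MXN over T: (1 + 0.0964)^(3/12) = 1.0232747.
PLN accumulates by (1 + 0.0331)^(3/12) = 1.0081742.
Forward (MXN per PLN) = 3.5676 × 1.0232747 / 1.0081742 = 3.621036.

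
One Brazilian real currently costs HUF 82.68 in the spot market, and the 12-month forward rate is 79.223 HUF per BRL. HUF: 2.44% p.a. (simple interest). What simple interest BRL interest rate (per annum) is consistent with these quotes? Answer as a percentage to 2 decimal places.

T = 1 year.
By CIP, F/S equals the HUF-to-BRL growth ratio: 79.223/82.68 = 0.9581882.
The HUF side grows by 1 + 0.0244×1 = 1.024400.
Hence g_BRL = 1.069101.
r = (1.069101 − 1)/1 = 0.069101 → 6.91%.

6.91%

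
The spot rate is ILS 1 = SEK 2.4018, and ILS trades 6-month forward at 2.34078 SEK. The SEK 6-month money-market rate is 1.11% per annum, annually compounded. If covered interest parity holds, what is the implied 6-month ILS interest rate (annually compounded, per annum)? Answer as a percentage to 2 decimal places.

T = 6/12 years.
CIP gives F = S · g_SEK/g_ILS, so g_SEK/g_ILS = 2.34078/2.4018 = 0.9745941.
SEK growth factor: (1 + 0.0111)^(6/12) = 1.0055347.
So the ILS growth factor = 1.0317472.
Annualise: 1.0317472^(12/6) − 1 = 0.064502 = 6.45%.

6.45%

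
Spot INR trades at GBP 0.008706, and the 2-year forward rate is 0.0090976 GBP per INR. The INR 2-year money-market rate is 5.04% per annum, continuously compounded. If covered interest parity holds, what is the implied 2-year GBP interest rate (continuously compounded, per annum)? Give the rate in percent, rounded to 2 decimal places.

7.24%

T = 2 years.
F/S = 0.0090976/0.008706 = 1.0449805 = (growth of GBP) / (growth of INR).
The INR side grows by e^(0.0504×2) = 1.1060554.
That pins the GBP growth at 1.1558063.
Take logs: ln 1.1558063 / 2 = 0.072399, so 7.24%.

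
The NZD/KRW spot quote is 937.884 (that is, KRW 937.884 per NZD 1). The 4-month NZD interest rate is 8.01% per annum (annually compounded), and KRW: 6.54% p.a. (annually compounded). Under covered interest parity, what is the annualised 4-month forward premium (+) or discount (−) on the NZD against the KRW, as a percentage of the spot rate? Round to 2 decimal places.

T = 4/12 years.
F = S · g_KRW/g_NZD = 937.884 × 1.0213413/1.0260172 = 933.609752.
(F − S)/S ÷ T = (933.609752 − 937.884)/937.884/(4/12) = -0.013672 → -1.37%.

-1.37%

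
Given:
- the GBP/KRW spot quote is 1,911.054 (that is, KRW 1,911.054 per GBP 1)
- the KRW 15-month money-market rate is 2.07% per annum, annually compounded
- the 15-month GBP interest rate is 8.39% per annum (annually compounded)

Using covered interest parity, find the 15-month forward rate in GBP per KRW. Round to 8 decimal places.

T = 15/12 years.
KRW growth factor: (1 + 0.0207)^(15/12) = 1.0259416.
GBP growth factor: (1 + 0.0839)^(15/12) = 1.1059526.
So F = 1911.054 × 1.0259416 / 1.1059526 = 1772.797 (KRW/GBP).
Invert for GBP per KRW: 1 / 1772.797 = 0.00056408.

0.00056408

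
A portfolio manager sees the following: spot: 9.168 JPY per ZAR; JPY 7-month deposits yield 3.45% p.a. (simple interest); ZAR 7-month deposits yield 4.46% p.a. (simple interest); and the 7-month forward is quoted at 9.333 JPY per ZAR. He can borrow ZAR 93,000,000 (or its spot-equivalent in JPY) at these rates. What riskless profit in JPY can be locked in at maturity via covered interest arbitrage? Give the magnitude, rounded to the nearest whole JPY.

T = 7/12 years.
Invest the ZAR and cover forward: 93,000,000 × 1.02601666667 × 9.333 = JPY 890,550,660.15.
Convert at spot and invest in JPY: 93,000,000 × 9.168 × 1.020125 = JPY 869,783,058.00.
The quoted forward overvalues ZAR, so borrow JPY, buy ZAR at spot, deposit the ZAR at 4.46%, and sell the proceeds forward at 9.333.
The gap between the two covered legs is JPY 20,767,602.

JPY 20,767,602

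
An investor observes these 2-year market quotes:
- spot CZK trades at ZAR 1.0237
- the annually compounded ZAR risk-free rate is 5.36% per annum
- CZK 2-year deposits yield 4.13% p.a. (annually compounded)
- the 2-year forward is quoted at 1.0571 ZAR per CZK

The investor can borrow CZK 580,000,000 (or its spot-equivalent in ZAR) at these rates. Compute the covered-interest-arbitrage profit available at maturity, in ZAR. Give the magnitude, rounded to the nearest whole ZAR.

ZAR 5,705,956

T = 2 years.
Invest the CZK and cover forward: 580,000,000 × 1.08430569 × 1.0571 = ZAR 664,807,336.04.
Convert at spot and invest in ZAR: 580,000,000 × 1.0237 × 1.11007296 = ZAR 659,101,379.71.
The quoted forward overvalues CZK, so borrow ZAR, buy CZK at spot, deposit the CZK at 4.13%, and sell the proceeds forward at 1.0571.
Profit = 664,807,336.04 − 659,101,379.71 = ZAR 5,705,956.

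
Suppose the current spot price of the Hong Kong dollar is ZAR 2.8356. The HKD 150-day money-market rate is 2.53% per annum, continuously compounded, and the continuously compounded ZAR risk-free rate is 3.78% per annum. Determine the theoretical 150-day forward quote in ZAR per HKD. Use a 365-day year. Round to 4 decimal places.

T = 150/365 years.
ZAR growth factor: e^(0.0378×150/365) = 1.0156555.
HKD accumulates by e^(0.0253×150/365) = 1.0104515.
So F = 2.8356 × 1.0156555 / 1.0104515 = 2.850204 (ZAR/HKD).

2.8502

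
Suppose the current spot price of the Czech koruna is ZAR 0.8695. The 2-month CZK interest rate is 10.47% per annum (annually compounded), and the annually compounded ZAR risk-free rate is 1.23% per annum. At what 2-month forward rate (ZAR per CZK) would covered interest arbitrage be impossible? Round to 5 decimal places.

T = 2/12 years.
ZAR growth factor: (1 + 0.0123)^(2/12) = 1.0020396.
CZK growth factor: (1 + 0.1047)^(2/12) = 1.0167341.
CIP: F = S · (grow ZAR)/(grow CZK) = 0.8695 × 1.0020396/1.0167341 = 0.8569334 ZAR per CZK.

0.85693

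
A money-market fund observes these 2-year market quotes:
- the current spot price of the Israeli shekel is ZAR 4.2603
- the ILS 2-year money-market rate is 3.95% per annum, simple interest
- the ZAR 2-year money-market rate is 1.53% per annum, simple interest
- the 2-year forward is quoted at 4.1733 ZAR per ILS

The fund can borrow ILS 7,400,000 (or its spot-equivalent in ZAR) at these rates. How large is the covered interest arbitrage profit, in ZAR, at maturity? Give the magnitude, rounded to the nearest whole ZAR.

ZAR 831,209

T = 2 years.
Route A — deposit ILS, sell forward: 7,400,000 × 1.079000 × 4.1733 = ZAR 33,322,131.18.
Route B — convert at spot, deposit ZAR: 7,400,000 × 4.2603 × 1.030600 = ZAR 32,490,922.33.
The quoted forward overvalues ILS, so borrow ZAR, buy ILS at spot, deposit the ILS at 3.95%, and sell the proceeds forward at 4.1733.
The gap between the two covered legs is ZAR 831,209.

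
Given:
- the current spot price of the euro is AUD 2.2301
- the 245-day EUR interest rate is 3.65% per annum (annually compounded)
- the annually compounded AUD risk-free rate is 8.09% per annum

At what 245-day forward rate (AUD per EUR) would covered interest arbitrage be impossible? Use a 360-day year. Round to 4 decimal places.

T = 245/360 years.
AUD accumulates by (1 + 0.0809)^(245/360) = 1.0543697.
EUR accumulates by (1 + 0.0365)^(245/360) = 1.0246977.
CIP: F = S · (grow AUD)/(grow EUR) = 2.2301 × 1.0543697/1.0246977 = 2.294677 AUD per EUR.

2.2947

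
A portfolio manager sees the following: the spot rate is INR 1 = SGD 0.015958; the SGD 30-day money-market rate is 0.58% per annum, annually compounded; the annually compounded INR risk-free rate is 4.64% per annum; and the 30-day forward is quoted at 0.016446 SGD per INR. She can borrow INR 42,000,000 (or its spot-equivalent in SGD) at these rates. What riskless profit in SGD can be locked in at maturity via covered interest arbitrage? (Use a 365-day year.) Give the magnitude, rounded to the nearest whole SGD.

T = 30/365 years.
Route A — deposit INR, sell forward: 42,000,000 × 1.00373482 × 0.016446 = SGD 693,311.76.
Route B — convert at spot, deposit SGD: 42,000,000 × 0.015958 × 1.00047545 = SGD 670,554.66.
The quoted forward overvalues INR, so borrow SGD, buy INR at spot, deposit the INR at 4.64%, and sell the proceeds forward at 0.016446.
Arbitrage profit = |693,311.76 − 670,554.66| = SGD 22,757.

SGD 22,757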